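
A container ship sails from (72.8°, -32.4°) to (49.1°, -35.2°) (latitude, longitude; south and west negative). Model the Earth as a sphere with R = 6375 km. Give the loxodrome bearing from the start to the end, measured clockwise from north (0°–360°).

Δψ = ln[tan(π/4+φ₂/2)/tan(π/4+φ₁/2)] = -0.9024
Δλ = -0.0489 rad (taken the short way round)
course = atan2(Δλ, Δψ) = 183.10°

183.1°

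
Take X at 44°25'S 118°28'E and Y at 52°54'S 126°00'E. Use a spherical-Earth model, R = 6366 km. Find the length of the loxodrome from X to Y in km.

1092 km

Rhumb course C = atan2(Δλ, Δψ) with Δψ = ln[tan(π/4+φ₂/2)/tan(π/4+φ₁/2)] = -0.2249, Δλ = +0.1315 → C = 149.69°
d = R·|Δφ| / |cos C| = 6366·0.14806 / 0.86328 = 1092 km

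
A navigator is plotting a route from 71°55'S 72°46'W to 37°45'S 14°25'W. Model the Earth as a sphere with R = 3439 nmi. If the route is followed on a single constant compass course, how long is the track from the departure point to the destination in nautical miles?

Rhumb course C = atan2(Δλ, Δψ) with Δψ = ln[tan(π/4+φ₂/2)/tan(π/4+φ₁/2)] = +1.1256, Δλ = +1.0184 → C = 42.14°
d = R·|Δφ| / |cos C| = 3439·0.59632 / 0.74153 = 2766 nmi

2766 nmi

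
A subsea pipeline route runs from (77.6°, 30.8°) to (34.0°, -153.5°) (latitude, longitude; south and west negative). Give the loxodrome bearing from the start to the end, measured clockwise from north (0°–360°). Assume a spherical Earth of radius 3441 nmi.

117.4°

Δψ = ln[tan(π/4+φ₂/2)/tan(π/4+φ₁/2)] = -1.5881
Δλ = +3.0665 rad (taken the short way round)
course = atan2(Δλ, Δψ) = 117.38°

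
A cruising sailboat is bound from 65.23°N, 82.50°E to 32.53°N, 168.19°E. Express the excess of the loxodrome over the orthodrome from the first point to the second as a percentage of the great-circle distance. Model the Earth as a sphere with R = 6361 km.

Great circle: σ = 1.0300 rad → d_gc = Rσ = 6551.9 km
Rhumb: Δφ = -0.5707, Δλ = +1.4956, Δψ = -0.9150, q = Δφ/Δψ = 0.6237 → d_rh = R√(Δφ²+q²Δλ²) = 6956.2 km
Excess = (6956.2 − 6551.9) / 6551.9 = 404.3 / 6551.9 = 6.17% ≈ 6.2%

6.2%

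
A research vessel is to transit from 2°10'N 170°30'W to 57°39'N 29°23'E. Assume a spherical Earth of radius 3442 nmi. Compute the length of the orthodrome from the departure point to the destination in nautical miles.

7094 nmi

cos σ = sin φ₁ sin φ₂ + cos φ₁ cos φ₂ cos Δλ
      = sin(2.17°)sin(57.65°) + cos(2.17°)cos(57.65°)cos(-160.12°) = -0.4709
σ = 118.092° → d = Rσ = 3442·2.06110 = 7094 nmi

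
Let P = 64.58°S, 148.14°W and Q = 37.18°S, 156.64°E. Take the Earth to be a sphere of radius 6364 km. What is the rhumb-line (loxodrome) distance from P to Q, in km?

Rhumb course C = atan2(Δλ, Δψ) with Δψ = ln[tan(π/4+φ₂/2)/tan(π/4+φ₁/2)] = +0.7893, Δλ = -0.9638 → C = 309.32°
d = R·|Δφ| / |cos C| = 6364·0.47822 / 0.63361 = 4803 km

4803 km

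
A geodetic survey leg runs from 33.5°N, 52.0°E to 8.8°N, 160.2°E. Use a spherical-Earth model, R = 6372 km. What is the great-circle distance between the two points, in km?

cos σ = sin φ₁ sin φ₂ + cos φ₁ cos φ₂ cos Δλ
      = sin(33.50°)sin(8.80°) + cos(33.50°)cos(8.80°)cos(108.20°) = -0.1729
σ = 99.959° → d = Rσ = 6372·1.74462 = 11117 km

11117 km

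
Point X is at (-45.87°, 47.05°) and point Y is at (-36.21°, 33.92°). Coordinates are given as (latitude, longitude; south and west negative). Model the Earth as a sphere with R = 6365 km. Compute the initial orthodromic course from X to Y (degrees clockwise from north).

309.8°

N = sin Δλ·cos φ₂ = -0.1833;  D = cos φ₁ sin φ₂ − sin φ₁ cos φ₂ cos Δλ = +0.1527
initial course = atan2(N, D) = 309.79°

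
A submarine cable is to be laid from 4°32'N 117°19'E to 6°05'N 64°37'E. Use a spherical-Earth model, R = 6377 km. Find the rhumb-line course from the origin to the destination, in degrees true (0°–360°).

Δψ = ln[tan(π/4+φ₂/2)/tan(π/4+φ₁/2)] = +0.0272
Δλ = -0.9198 rad (taken the short way round)
course = atan2(Δλ, Δψ) = 271.69°

271.7°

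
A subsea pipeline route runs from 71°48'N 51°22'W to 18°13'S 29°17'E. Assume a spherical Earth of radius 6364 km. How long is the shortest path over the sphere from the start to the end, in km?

11597 km

Haversine: a = sin²(Δφ/2)+cos φ₁ cos φ₂ sin²(Δλ/2) = 0.62439;  σ = 2·atan2(√a,√(1−a))
σ = 104.405° → d = Rσ = 6364·1.82221 = 11597 km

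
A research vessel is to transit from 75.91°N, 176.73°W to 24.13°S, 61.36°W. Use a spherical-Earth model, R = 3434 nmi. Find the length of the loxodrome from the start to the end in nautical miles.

7669 nmi

Δψ = ln[tan(π/4+φ₂/2)/tan(π/4+φ₁/2)] = -2.5250;  Δφ = -1.7460 rad,  Δλ = +2.0136 rad
q = Δφ/Δψ = 0.6915
d = R·√(Δφ² + q²Δλ²) = 3434·2.23323 = 7669 nmi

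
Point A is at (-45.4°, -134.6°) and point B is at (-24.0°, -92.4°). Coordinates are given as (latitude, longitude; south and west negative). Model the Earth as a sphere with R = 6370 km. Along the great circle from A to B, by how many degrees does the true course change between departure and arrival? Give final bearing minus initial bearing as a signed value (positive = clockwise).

Initial bearing θ₁ = atan2(sin Δλ cos φ₂, cos φ₁ sin φ₂ − sin φ₁ cos φ₂ cos Δλ) = 72.26°
Final bearing θ₂ = (initial bearing from the destination back to the start) + 180° = 47.06°
Δθ = θ₂ − θ₁ = -25.2°

-25.2°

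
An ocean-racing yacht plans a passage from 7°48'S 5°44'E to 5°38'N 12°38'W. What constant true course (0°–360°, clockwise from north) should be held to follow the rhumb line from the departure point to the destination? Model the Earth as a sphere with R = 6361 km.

Meridional parts: M(φ₁)=-0.1366, M(φ₂)=+0.0985 → ΔM = +0.2350;  Δλ = -0.3206 rad
tan C = Δλ / ΔM = -1.3639 → C = 306.25°

306.2°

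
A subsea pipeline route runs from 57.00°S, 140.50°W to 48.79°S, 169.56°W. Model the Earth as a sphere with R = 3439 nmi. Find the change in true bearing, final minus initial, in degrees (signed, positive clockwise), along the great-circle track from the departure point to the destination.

+23.4°

Initial bearing θ₁ = atan2(sin Δλ cos φ₂, cos φ₁ sin φ₂ − sin φ₁ cos φ₂ cos Δλ) = 282.89°
Final bearing θ₂ = (initial bearing from the destination back to the start) + 180° = 306.31°
Δθ = θ₂ − θ₁ = +23.4°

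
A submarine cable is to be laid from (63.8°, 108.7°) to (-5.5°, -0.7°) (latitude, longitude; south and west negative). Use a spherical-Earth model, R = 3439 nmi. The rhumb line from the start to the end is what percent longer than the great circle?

Great circle: σ = 1.8049 rad → d_gc = Rσ = 6207.1 nmi
Rhumb: Δφ = -1.2095, Δλ = -1.9094, Δψ = -1.5541, q = Δφ/Δψ = 0.7783 → d_rh = R√(Δφ²+q²Δλ²) = 6589.2 nmi
Excess = (6589.2 − 6207.1) / 6207.1 = 382.1 / 6207.1 = 6.16% ≈ 6.2%

6.2%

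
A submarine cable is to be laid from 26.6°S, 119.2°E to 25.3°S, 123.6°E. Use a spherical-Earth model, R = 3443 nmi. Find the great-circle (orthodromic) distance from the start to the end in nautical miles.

250 nmi

Haversine: a = sin²(Δφ/2)+cos φ₁ cos φ₂ sin²(Δλ/2) = 0.00132;  σ = 2·atan2(√a,√(1−a))
σ = 4.164° → d = Rσ = 3443·0.07268 = 250 nmi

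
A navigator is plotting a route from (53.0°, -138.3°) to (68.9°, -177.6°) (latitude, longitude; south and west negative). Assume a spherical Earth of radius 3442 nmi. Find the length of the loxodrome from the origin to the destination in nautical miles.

1471 nmi

Rhumb course C = atan2(Δλ, Δψ) with Δψ = ln[tan(π/4+φ₂/2)/tan(π/4+φ₁/2)] = +0.5859, Δλ = -0.6859 → C = 310.50°
d = R·|Δφ| / |cos C| = 3442·0.27751 / 0.64948 = 1471 nmi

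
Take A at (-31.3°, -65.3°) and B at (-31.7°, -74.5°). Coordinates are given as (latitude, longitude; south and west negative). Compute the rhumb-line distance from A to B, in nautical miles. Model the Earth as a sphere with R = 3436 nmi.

Rhumb course C = atan2(Δλ, Δψ) with Δψ = ln[tan(π/4+φ₂/2)/tan(π/4+φ₁/2)] = -0.0082, Δλ = -0.1606 → C = 267.08°
d = R·|Δφ| / |cos C| = 3436·0.00698 / 0.05093 = 471 nmi

471 nmi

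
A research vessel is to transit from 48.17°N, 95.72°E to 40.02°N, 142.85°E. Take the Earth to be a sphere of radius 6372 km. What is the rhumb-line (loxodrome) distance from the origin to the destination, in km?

Δψ = ln[tan(π/4+φ₂/2)/tan(π/4+φ₁/2)] = -0.1985;  Δφ = -0.1422 rad,  Δλ = +0.8226 rad
q = Δφ/Δψ = 0.7164
d = R·√(Δφ² + q²Δλ²) = 6372·0.60625 = 3863 km

3863 km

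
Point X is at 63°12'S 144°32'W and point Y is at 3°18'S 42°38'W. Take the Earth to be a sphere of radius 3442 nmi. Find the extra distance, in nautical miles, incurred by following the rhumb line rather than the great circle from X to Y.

Great circle: cos σ = sin φ₁ sin φ₂ + cos φ₁ cos φ₂ cos Δλ,  σ = 1.6122 rad → d_gc = 5549.4 nmi
Rhumb line: Δψ = +1.3769, q = Δφ/Δψ = 0.7593, d_rh = R√(Δφ²+q²Δλ²) = 5878.2 nmi
Excess = 5878.2 − 5549.4 = 328.8 ≈ 329 nmi

329 nmi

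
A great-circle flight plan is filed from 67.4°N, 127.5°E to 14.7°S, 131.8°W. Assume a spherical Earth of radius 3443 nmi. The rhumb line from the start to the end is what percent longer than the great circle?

4.7%

Great circle: σ = 1.8789 rad → d_gc = Rσ = 6469.2 nmi
Rhumb: Δφ = -1.4329, Δλ = +1.7575, Δψ = -1.8698, q = Δφ/Δψ = 0.7664 → d_rh = R√(Δφ²+q²Δλ²) = 6770.9 nmi
Excess = (6770.9 − 6469.2) / 6469.2 = 301.7 / 6469.2 = 4.66% ≈ 4.7%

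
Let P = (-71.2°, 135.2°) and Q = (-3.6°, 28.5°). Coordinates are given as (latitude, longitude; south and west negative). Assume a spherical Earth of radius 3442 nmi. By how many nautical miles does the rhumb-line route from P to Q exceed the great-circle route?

Great circle: cos σ = sin φ₁ sin φ₂ + cos φ₁ cos φ₂ cos Δλ,  σ = 1.6038 rad → d_gc = 5520.2 nmi
Rhumb line: Δψ = +1.7356, q = Δφ/Δψ = 0.6798, d_rh = R√(Δφ²+q²Δλ²) = 5956.4 nmi
Excess = 5956.4 − 5520.2 = 436.2 ≈ 436 nmi

436 nmi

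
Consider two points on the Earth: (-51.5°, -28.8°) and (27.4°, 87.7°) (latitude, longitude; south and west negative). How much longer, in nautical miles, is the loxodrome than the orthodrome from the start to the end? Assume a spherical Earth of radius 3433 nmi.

168 nmi

Great circle: cos σ = sin φ₁ sin φ₂ + cos φ₁ cos φ₂ cos Δλ,  σ = 2.2228 rad → d_gc = 7630.8 nmi
Rhumb line: Δψ = +1.5496, q = Δφ/Δψ = 0.8886, d_rh = R√(Δφ²+q²Δλ²) = 7799.1 nmi
Excess = 7799.1 − 7630.8 = 168.3 ≈ 168 nmi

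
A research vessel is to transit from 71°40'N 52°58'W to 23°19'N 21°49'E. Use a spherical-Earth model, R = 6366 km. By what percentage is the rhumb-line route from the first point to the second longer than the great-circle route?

4.5%

Great circle: σ = 1.1023 rad → d_gc = Rσ = 7017.3 km
Rhumb: Δφ = -0.8439, Δλ = +1.3052, Δψ = -1.4054, q = Δφ/Δψ = 0.6004 → d_rh = R√(Δφ²+q²Δλ²) = 7331.5 km
Excess = (7331.5 − 7017.3) / 7017.3 = 314.2 / 7017.3 = 4.48% ≈ 4.5%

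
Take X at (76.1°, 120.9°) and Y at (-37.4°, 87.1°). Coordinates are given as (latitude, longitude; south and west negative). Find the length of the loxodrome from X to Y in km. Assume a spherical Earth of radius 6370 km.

12894 km

Rhumb course C = atan2(Δλ, Δψ) with Δψ = ln[tan(π/4+φ₂/2)/tan(π/4+φ₁/2)] = -2.8093, Δλ = -0.5899 → C = 191.86°
d = R·|Δφ| / |cos C| = 6370·1.98095 / 0.97866 = 12894 km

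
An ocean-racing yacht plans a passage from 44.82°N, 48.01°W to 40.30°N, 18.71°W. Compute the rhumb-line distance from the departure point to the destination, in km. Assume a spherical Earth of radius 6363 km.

Δψ = ln[tan(π/4+φ₂/2)/tan(π/4+φ₁/2)] = -0.1072;  Δφ = -0.0789 rad,  Δλ = +0.5114 rad
q = Δφ/Δψ = 0.7361
d = R·√(Δφ² + q²Δλ²) = 6363·0.38458 = 2447 km

2447 km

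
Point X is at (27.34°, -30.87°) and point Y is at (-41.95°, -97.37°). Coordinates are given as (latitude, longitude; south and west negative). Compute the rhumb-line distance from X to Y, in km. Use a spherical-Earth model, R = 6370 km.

10312 km

Rhumb course C = atan2(Δλ, Δψ) with Δψ = ln[tan(π/4+φ₂/2)/tan(π/4+φ₁/2)] = -1.3044, Δλ = -1.1606 → C = 221.66°
d = R·|Δφ| / |cos C| = 6370·1.20934 / 0.74707 = 10312 km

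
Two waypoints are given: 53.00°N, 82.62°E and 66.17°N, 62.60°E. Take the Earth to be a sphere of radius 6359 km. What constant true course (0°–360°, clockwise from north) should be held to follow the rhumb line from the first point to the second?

322.8°

Meridional parts: M(φ₁)=+1.0948, M(φ₂)=+1.5559 → ΔM = +0.4610;  Δλ = -0.3494 rad
tan C = Δλ / ΔM = -0.7579 → C = 322.84°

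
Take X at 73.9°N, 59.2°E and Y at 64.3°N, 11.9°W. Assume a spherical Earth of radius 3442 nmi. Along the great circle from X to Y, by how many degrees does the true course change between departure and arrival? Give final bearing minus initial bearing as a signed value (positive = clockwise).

At departure: θ₁ = atan2(sin Δλ cos φ₂, cos φ₁ sin φ₂ − sin φ₁ cos φ₂ cos Δλ) = 285.65°
At arrival: θ₂ = atan2(sin Δλ cos φ₁, −cos φ₂ sin φ₁ + sin φ₂ cos φ₁ cos Δλ) = 218.01°
Δθ = θ₂ − θ₁ = -67.6°

-67.6°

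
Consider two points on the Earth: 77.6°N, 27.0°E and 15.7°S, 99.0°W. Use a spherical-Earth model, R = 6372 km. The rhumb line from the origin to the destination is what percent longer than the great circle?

Great circle: σ = 1.9669 rad → d_gc = Rσ = 12532.9 km
Rhumb: Δφ = -1.6284, Δλ = -2.1991, Δψ = -2.4973, q = Δφ/Δψ = 0.6521 → d_rh = R√(Δφ²+q²Δλ²) = 13825.8 km
Excess = (13825.8 − 12532.9) / 12532.9 = 1292.9 / 12532.9 = 10.32% ≈ 10.3%

10.3%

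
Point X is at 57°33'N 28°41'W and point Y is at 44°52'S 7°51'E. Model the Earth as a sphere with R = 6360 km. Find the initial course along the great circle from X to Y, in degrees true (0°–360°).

153.8°

N = sin Δλ·cos φ₂ = +0.4219;  D = cos φ₁ sin φ₂ − sin φ₁ cos φ₂ cos Δλ = -0.8591
initial course = atan2(N, D) = 153.84°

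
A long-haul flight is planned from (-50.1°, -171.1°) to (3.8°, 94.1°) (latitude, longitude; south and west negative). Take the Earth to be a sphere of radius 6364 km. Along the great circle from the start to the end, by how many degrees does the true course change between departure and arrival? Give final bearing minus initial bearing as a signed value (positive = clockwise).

Initial bearing θ₁ = atan2(sin Δλ cos φ₂, cos φ₁ sin φ₂ − sin φ₁ cos φ₂ cos Δλ) = 268.76°
Final bearing θ₂ = (initial bearing from the destination back to the start) + 180° = 320.01°
Δθ = θ₂ − θ₁ = +51.2°

+51.2°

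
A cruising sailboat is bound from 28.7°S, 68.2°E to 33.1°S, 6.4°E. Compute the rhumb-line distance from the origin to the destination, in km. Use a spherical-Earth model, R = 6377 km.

5920 km

Δψ = ln[tan(π/4+φ₂/2)/tan(π/4+φ₁/2)] = -0.0895;  Δφ = -0.0768 rad,  Δλ = -1.0786 rad
q = Δφ/Δψ = 0.8577
d = R·√(Δφ² + q²Δλ²) = 6377·0.92831 = 5920 km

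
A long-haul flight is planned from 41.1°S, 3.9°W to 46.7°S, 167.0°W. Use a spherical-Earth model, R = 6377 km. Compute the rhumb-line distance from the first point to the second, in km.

Δψ = ln[tan(π/4+φ₂/2)/tan(π/4+φ₁/2)] = -0.1358;  Δφ = -0.0977 rad,  Δλ = -2.8466 rad
q = Δφ/Δψ = 0.7197
d = R·√(Δφ² + q²Δλ²) = 6377·2.05114 = 13080 km

13080 km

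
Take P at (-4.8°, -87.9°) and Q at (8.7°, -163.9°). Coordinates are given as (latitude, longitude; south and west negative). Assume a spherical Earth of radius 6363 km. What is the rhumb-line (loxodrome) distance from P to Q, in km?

Rhumb course C = atan2(Δλ, Δψ) with Δψ = ln[tan(π/4+φ₂/2)/tan(π/4+φ₁/2)] = +0.2363, Δλ = -1.3265 → C = 280.10°
d = R·|Δφ| / |cos C| = 6363·0.23562 / 0.17539 = 8548 km

8548 km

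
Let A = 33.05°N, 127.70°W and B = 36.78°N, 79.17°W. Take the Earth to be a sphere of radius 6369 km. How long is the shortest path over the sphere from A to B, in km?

Haversine: a = sin²(Δφ/2)+cos φ₁ cos φ₂ sin²(Δλ/2) = 0.11444;  σ = 2·atan2(√a,√(1−a))
σ = 39.545° → d = Rσ = 6369·0.69020 = 4396 km

4396 km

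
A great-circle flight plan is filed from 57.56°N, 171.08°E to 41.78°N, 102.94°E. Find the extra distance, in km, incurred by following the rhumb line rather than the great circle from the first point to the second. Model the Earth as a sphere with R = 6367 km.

Great circle: cos σ = sin φ₁ sin φ₂ + cos φ₁ cos φ₂ cos Δλ,  σ = 0.7795 rad → d_gc = 4963.3 km
Rhumb line: Δψ = -0.4307, q = Δφ/Δψ = 0.6394, d_rh = R√(Δφ²+q²Δλ²) = 5149.2 km
Excess = 5149.2 − 4963.3 = 185.9 ≈ 186 km

186 km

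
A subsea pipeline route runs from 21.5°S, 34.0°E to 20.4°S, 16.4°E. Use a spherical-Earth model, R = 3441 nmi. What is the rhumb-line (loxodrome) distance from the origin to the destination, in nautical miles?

989 nmi

Δψ = ln[tan(π/4+φ₂/2)/tan(π/4+φ₁/2)] = +0.0206;  Δφ = +0.0192 rad,  Δλ = -0.3072 rad
q = Δφ/Δψ = 0.9339
d = R·√(Δφ² + q²Δλ²) = 3441·0.28751 = 989 nmi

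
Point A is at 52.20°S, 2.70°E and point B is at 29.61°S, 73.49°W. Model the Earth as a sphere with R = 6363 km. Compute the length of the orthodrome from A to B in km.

Haversine: a = sin²(Δφ/2)+cos φ₁ cos φ₂ sin²(Δλ/2) = 0.24120;  σ = 2·atan2(√a,√(1−a))
σ = 58.828° → d = Rσ = 6363·1.02674 = 6533 km

6533 km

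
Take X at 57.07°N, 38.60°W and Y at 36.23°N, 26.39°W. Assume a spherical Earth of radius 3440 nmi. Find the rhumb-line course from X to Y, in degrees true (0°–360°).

Meridional parts: M(φ₁)=+1.2189, M(φ₂)=+0.6792 → ΔM = -0.5397;  Δλ = +0.2131 rad
tan C = Δλ / ΔM = -0.3949 → C = 158.45°

158.5°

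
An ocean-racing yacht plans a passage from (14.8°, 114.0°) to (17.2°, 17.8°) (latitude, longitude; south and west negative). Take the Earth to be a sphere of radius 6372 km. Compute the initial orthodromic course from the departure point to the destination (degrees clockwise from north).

288.2°

θ = atan2( sin Δλ·cos φ₂ ,  cos φ₁ sin φ₂ − sin φ₁ cos φ₂ cos Δλ )
  = atan2(-0.9497, +0.3123) = 288.20°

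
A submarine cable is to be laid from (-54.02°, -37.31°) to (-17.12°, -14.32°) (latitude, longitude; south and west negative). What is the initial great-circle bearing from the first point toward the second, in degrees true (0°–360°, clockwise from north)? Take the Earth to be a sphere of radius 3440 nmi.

N = sin Δλ·cos φ₂ = +0.3733;  D = cos φ₁ sin φ₂ − sin φ₁ cos φ₂ cos Δλ = +0.5390
initial course = atan2(N, D) = 34.70°

34.7°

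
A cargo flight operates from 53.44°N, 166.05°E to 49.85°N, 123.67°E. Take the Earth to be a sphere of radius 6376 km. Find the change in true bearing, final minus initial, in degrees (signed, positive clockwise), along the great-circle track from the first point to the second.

At departure: θ₁ = atan2(sin Δλ cos φ₂, cos φ₁ sin φ₂ − sin φ₁ cos φ₂ cos Δλ) = 279.50°
At arrival: θ₂ = atan2(sin Δλ cos φ₁, −cos φ₂ sin φ₁ + sin φ₂ cos φ₁ cos Δλ) = 245.66°
Δθ = θ₂ − θ₁ = -33.8°

-33.8°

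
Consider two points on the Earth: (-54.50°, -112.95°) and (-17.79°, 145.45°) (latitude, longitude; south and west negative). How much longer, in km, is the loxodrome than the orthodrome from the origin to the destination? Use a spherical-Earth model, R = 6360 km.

Great circle: cos σ = sin φ₁ sin φ₂ + cos φ₁ cos φ₂ cos Δλ,  σ = 1.4328 rad → d_gc = 9112.6 km
Rhumb line: Δψ = +0.8235, q = Δφ/Δψ = 0.7780, d_rh = R√(Δφ²+q²Δλ²) = 9674.5 km
Excess = 9674.5 − 9112.6 = 561.9 ≈ 562 km

562 km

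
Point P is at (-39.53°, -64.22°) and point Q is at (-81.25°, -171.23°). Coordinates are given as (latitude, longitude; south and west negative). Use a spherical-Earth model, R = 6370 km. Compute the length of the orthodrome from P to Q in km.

5949 km

cos σ = sin φ₁ sin φ₂ + cos φ₁ cos φ₂ cos Δλ
      = sin(-39.53°)sin(-81.25°) + cos(-39.53°)cos(-81.25°)cos(-107.01°) = 0.5948
σ = 53.505° → d = Rσ = 6370·0.93384 = 5949 km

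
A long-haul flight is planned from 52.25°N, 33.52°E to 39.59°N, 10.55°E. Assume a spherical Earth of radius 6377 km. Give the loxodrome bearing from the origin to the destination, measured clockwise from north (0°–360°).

231.4°

Δψ = ln[tan(π/4+φ₂/2)/tan(π/4+φ₁/2)] = -0.3197
Δλ = -0.4009 rad (taken the short way round)
course = atan2(Δλ, Δψ) = 231.43°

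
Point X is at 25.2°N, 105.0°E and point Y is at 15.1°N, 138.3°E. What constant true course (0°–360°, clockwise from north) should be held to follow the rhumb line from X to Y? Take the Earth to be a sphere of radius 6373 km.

Meridional parts: M(φ₁)=+0.4547, M(φ₂)=+0.2666 → ΔM = -0.1881;  Δλ = +0.5812 rad
tan C = Δλ / ΔM = -3.0901 → C = 107.93°

107.9°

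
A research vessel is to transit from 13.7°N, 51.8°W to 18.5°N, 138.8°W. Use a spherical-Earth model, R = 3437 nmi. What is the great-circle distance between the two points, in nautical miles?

cos σ = sin φ₁ sin φ₂ + cos φ₁ cos φ₂ cos Δλ
      = sin(13.70°)sin(18.50°) + cos(13.70°)cos(18.50°)cos(-87.00°) = 0.1234
σ = 82.913° → d = Rσ = 3437·1.44711 = 4974 nmi

4974 nmi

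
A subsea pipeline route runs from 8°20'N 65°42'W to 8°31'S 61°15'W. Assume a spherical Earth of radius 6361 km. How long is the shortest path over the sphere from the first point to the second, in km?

Haversine: a = sin²(Δφ/2)+cos φ₁ cos φ₂ sin²(Δλ/2) = 0.02294;  σ = 2·atan2(√a,√(1−a))
σ = 17.424° → d = Rσ = 6361·0.30410 = 1934 km

1934 km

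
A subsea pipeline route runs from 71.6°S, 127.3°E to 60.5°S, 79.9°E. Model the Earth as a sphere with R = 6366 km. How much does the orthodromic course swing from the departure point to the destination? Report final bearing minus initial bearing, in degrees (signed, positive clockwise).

+43.9°

At departure: θ₁ = atan2(sin Δλ cos φ₂, cos φ₁ sin φ₂ − sin φ₁ cos φ₂ cos Δλ) = 276.54°
At arrival: θ₂ = atan2(sin Δλ cos φ₁, −cos φ₂ sin φ₁ + sin φ₂ cos φ₁ cos Δλ) = 320.44°
Δθ = θ₂ − θ₁ = +43.9°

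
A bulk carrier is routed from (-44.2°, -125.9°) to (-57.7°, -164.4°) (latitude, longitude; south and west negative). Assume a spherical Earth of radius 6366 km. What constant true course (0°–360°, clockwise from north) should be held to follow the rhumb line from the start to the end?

240.7°

Meridional parts: M(φ₁)=-0.8618, M(φ₂)=-1.2393 → ΔM = -0.3776;  Δλ = -0.6720 rad
tan C = Δλ / ΔM = +1.7797 → C = 240.67°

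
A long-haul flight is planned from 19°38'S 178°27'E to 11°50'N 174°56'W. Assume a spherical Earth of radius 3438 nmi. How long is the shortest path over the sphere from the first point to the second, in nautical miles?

1928 nmi

cos σ = sin φ₁ sin φ₂ + cos φ₁ cos φ₂ cos Δλ
      = sin(-19.63°)sin(11.83°) + cos(-19.63°)cos(11.83°)cos(6.62°) = 0.8468
σ = 32.134° → d = Rσ = 3438·0.56085 = 1928 nmi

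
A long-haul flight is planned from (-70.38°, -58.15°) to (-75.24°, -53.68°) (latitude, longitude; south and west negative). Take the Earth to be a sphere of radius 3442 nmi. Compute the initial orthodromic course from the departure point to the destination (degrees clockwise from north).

N = sin Δλ·cos φ₂ = +0.0199;  D = cos φ₁ sin φ₂ − sin φ₁ cos φ₂ cos Δλ = -0.0855
initial course = atan2(N, D) = 166.92°

166.9°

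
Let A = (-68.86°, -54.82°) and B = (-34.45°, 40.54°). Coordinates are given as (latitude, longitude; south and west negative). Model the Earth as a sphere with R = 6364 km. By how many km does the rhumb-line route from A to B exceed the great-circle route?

Great circle: cos σ = sin φ₁ sin φ₂ + cos φ₁ cos φ₂ cos Δλ,  σ = 1.0474 rad → d_gc = 6665.6 km
Rhumb line: Δψ = +1.0376, q = Δφ/Δψ = 0.5788, d_rh = R√(Δφ²+q²Δλ²) = 7224.4 km
Excess = 7224.4 − 6665.6 = 558.8 ≈ 559 km

559 km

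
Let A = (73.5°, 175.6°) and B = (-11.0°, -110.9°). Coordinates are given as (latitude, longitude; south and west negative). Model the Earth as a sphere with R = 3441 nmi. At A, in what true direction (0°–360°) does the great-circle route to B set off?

108.9°

θ = atan2( sin Δλ·cos φ₂ ,  cos φ₁ sin φ₂ − sin φ₁ cos φ₂ cos Δλ )
  = atan2(+0.9412, -0.3215) = 108.86°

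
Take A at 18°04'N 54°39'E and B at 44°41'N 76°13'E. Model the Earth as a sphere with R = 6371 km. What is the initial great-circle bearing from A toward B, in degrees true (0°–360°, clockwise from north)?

N = sin Δλ·cos φ₂ = +0.2614;  D = cos φ₁ sin φ₂ − sin φ₁ cos φ₂ cos Δλ = +0.4635
initial course = atan2(N, D) = 29.42°

29.4°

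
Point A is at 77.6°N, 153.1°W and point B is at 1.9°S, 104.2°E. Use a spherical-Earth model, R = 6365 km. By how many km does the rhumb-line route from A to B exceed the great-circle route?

Great circle: cos σ = sin φ₁ sin φ₂ + cos φ₁ cos φ₂ cos Δλ,  σ = 1.6504 rad → d_gc = 10505.1 km
Rhumb line: Δψ = -2.2529, q = Δφ/Δψ = 0.6159, d_rh = R√(Δφ²+q²Δλ²) = 11285.9 km
Excess = 11285.9 − 10505.1 = 780.8 ≈ 781 km

781 km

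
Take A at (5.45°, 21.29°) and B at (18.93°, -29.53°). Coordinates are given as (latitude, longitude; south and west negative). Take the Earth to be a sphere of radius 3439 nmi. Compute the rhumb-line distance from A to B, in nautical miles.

3082 nmi

Δψ = ln[tan(π/4+φ₂/2)/tan(π/4+φ₁/2)] = +0.2413;  Δφ = +0.2353 rad,  Δλ = -0.8870 rad
q = Δφ/Δψ = 0.9750
d = R·√(Δφ² + q²Δλ²) = 3439·0.89622 = 3082 nmi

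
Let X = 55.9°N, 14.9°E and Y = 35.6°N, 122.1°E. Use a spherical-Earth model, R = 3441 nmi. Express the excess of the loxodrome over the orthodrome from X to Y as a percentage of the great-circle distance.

9.5%

Great circle: σ = 1.2162 rad → d_gc = Rσ = 4184.9 nmi
Rhumb: Δφ = -0.3543, Δλ = +1.8710, Δψ = -0.5163, q = Δφ/Δψ = 0.6863 → d_rh = R√(Δφ²+q²Δλ²) = 4583.4 nmi
Excess = (4583.4 − 4184.9) / 4184.9 = 398.5 / 4184.9 = 9.52% ≈ 9.5%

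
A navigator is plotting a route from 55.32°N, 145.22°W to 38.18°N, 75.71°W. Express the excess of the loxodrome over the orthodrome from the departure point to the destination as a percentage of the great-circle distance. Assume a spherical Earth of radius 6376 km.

3.6%

Great circle: σ = 0.8435 rad → d_gc = Rσ = 5377.9 km
Rhumb: Δφ = -0.2991, Δλ = +1.2132, Δψ = -0.4420, q = Δφ/Δψ = 0.6768 → d_rh = R√(Δφ²+q²Δλ²) = 5571.6 km
Excess = (5571.6 − 5377.9) / 5377.9 = 193.7 / 5377.9 = 3.60% ≈ 3.6%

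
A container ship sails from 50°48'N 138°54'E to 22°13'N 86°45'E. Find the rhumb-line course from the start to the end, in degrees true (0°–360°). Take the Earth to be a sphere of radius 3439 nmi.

235.1°

Δψ = ln[tan(π/4+φ₂/2)/tan(π/4+φ₁/2)] = -0.6347
Δλ = -0.9102 rad (taken the short way round)
course = atan2(Δλ, Δψ) = 235.11°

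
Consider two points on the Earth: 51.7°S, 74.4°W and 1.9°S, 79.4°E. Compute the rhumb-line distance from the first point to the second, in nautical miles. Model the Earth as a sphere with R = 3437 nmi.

Δψ = ln[tan(π/4+φ₂/2)/tan(π/4+φ₁/2)] = +1.0245;  Δφ = +0.8692 rad,  Δλ = +2.6843 rad
q = Δφ/Δψ = 0.8484
d = R·√(Δφ² + q²Δλ²) = 3437·2.43753 = 8378 nmi

8378 nmi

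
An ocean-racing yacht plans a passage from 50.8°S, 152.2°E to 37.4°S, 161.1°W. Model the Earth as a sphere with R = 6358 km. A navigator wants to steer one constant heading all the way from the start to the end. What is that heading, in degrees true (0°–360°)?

Δψ = ln[tan(π/4+φ₂/2)/tan(π/4+φ₁/2)] = +0.3278
Δλ = +0.8151 rad (taken the short way round)
course = atan2(Δλ, Δψ) = 68.09°

68.1°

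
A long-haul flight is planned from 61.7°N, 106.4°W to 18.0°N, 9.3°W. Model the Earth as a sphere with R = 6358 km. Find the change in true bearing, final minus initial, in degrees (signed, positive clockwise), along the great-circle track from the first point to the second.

At departure: θ₁ = atan2(sin Δλ cos φ₂, cos φ₁ sin φ₂ − sin φ₁ cos φ₂ cos Δλ) = 75.16°
At arrival: θ₂ = atan2(sin Δλ cos φ₁, −cos φ₂ sin φ₁ + sin φ₂ cos φ₁ cos Δλ) = 151.19°
Δθ = θ₂ − θ₁ = +76.0°

+76.0°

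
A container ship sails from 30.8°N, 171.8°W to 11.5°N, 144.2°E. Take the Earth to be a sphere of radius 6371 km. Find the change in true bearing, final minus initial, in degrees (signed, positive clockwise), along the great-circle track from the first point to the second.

-16.8°

Initial bearing θ₁ = atan2(sin Δλ cos φ₂, cos φ₁ sin φ₂ − sin φ₁ cos φ₂ cos Δλ) = 254.43°
Final bearing θ₂ = (initial bearing from the destination back to the start) + 180° = 237.61°
Δθ = θ₂ − θ₁ = -16.8°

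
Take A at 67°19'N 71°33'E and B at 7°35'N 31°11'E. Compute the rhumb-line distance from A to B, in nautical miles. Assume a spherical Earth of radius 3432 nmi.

3966 nmi

Rhumb course C = atan2(Δλ, Δψ) with Δψ = ln[tan(π/4+φ₂/2)/tan(π/4+φ₁/2)] = -1.4738, Δλ = -0.7045 → C = 205.55°
d = R·|Δφ| / |cos C| = 3432·1.04254 / 0.90221 = 3966 nmi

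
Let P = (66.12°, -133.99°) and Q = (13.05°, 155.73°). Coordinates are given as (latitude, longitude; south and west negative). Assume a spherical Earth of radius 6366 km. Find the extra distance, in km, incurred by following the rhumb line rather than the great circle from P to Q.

Great circle: cos σ = sin φ₁ sin φ₂ + cos φ₁ cos φ₂ cos Δλ,  σ = 1.2244 rad → d_gc = 7794.3 km
Rhumb line: Δψ = -1.3239, q = Δφ/Δψ = 0.6996, d_rh = R√(Δφ²+q²Δλ²) = 8038.2 km
Excess = 8038.2 − 7794.3 = 243.9 ≈ 244 km

244 km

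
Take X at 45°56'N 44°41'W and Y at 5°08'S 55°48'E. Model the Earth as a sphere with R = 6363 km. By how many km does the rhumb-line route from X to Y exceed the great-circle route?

285 km

Great circle: cos σ = sin φ₁ sin φ₂ + cos φ₁ cos φ₂ cos Δλ,  σ = 1.7623 rad → d_gc = 11213.5 km
Rhumb line: Δψ = -0.9943, q = Δφ/Δψ = 0.8964, d_rh = R√(Δφ²+q²Δλ²) = 11498.7 km
Excess = 11498.7 − 11213.5 = 285.2 ≈ 285 km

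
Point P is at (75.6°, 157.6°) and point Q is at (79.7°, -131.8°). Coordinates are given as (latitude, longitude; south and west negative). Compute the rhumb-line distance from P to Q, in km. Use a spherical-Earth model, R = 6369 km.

Rhumb course C = atan2(Δλ, Δψ) with Δψ = ln[tan(π/4+φ₂/2)/tan(π/4+φ₁/2)] = +0.3377, Δλ = +1.2322 → C = 74.68°
d = R·|Δφ| / |cos C| = 6369·0.07156 / 0.26429 = 1724 km

1724 km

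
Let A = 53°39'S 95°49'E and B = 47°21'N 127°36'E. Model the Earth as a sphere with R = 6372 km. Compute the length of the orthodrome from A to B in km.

11626 km

cos σ = sin φ₁ sin φ₂ + cos φ₁ cos φ₂ cos Δλ
      = sin(-53.65°)sin(47.35°) + cos(-53.65°)cos(47.35°)cos(31.78°) = -0.2510
σ = 104.538° → d = Rσ = 6372·1.82454 = 11626 km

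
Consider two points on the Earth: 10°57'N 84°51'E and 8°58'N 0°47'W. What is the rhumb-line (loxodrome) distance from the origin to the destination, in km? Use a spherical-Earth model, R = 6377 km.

9389 km

Δψ = ln[tan(π/4+φ₂/2)/tan(π/4+φ₁/2)] = -0.0351;  Δφ = -0.0346 rad,  Δλ = -1.4946 rad
q = Δφ/Δψ = 0.9849
d = R·√(Δφ² + q²Δλ²) = 6377·1.47239 = 9389 km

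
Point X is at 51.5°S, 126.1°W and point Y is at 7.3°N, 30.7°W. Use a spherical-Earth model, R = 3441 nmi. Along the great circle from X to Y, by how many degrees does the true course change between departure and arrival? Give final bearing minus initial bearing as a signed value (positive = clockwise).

-50.8°

Initial bearing θ₁ = atan2(sin Δλ cos φ₂, cos φ₁ sin φ₂ − sin φ₁ cos φ₂ cos Δλ) = 89.65°
Final bearing θ₂ = (initial bearing from the destination back to the start) + 180° = 38.87°
Δθ = θ₂ − θ₁ = -50.8°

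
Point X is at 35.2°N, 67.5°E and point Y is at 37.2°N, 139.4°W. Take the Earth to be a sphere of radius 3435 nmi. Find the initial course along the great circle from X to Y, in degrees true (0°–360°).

θ = atan2( sin Δλ·cos φ₂ ,  cos φ₁ sin φ₂ − sin φ₁ cos φ₂ cos Δλ )
  = atan2(+0.3604, +0.9035) = 21.75°

21.7°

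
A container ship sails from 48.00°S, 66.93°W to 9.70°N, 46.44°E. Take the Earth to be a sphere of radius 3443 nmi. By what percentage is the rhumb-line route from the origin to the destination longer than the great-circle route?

3.4%

Great circle: σ = 1.9680 rad → d_gc = Rσ = 6775.8 nmi
Rhumb: Δφ = +1.0071, Δλ = +1.9787, Δψ = +1.1276, q = Δφ/Δψ = 0.8931 → d_rh = R√(Δφ²+q²Δλ²) = 7003.0 nmi
Excess = (7003.0 − 6775.8) / 6775.8 = 227.2 / 6775.8 = 3.353% ≈ 3.4%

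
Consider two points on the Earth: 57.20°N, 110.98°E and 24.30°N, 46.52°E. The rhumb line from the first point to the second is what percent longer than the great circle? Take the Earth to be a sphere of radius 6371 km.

2.6%

Great circle: σ = 0.9779 rad → d_gc = Rσ = 6230.2 km
Rhumb: Δφ = -0.5742, Δλ = -1.1250, Δψ = -0.7857, q = Δφ/Δψ = 0.7309 → d_rh = R√(Δφ²+q²Δλ²) = 6389.5 km
Excess = (6389.5 − 6230.2) / 6230.2 = 159.3 / 6230.2 = 2.56% ≈ 2.6%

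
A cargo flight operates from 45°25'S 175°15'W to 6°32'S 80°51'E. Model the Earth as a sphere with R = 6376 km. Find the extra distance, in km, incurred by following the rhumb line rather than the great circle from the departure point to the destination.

414 km

Great circle: cos σ = sin φ₁ sin φ₂ + cos φ₁ cos φ₂ cos Δλ,  σ = 1.6574 rad → d_gc = 10567.6 km
Rhumb line: Δψ = +0.7774, q = Δφ/Δψ = 0.8729, d_rh = R√(Δφ²+q²Δλ²) = 10981.6 km
Excess = 10981.6 − 10567.6 = 414.0 ≈ 414 km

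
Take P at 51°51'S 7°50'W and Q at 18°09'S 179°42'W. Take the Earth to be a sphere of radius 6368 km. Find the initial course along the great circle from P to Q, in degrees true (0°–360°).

188.2°

N = sin Δλ·cos φ₂ = -0.1344;  D = cos φ₁ sin φ₂ − sin φ₁ cos φ₂ cos Δλ = -0.9322
initial course = atan2(N, D) = 188.21°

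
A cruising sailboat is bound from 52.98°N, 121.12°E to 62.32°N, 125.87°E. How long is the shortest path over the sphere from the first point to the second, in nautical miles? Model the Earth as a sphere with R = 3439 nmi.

581 nmi

Haversine: a = sin²(Δφ/2)+cos φ₁ cos φ₂ sin²(Δλ/2) = 0.00711;  σ = 2·atan2(√a,√(1−a))
σ = 9.673° → d = Rσ = 3439·0.16883 = 581 nmi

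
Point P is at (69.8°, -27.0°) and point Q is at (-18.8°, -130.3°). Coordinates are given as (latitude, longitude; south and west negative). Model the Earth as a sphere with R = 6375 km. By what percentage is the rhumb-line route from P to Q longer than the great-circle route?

5.0%

Great circle: σ = 1.9580 rad → d_gc = Rσ = 12482.5 km
Rhumb: Δφ = -1.5464, Δλ = -1.8029, Δψ = -2.0594, q = Δφ/Δψ = 0.7509 → d_rh = R√(Δφ²+q²Δλ²) = 13102.0 km
Excess = (13102.0 − 12482.5) / 12482.5 = 619.5 / 12482.5 = 4.96% ≈ 5.0%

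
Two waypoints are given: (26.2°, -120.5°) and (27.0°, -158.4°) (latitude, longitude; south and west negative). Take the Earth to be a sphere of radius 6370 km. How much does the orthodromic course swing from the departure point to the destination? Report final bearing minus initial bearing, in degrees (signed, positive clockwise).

At departure: θ₁ = atan2(sin Δλ cos φ₂, cos φ₁ sin φ₂ − sin φ₁ cos φ₂ cos Δλ) = 280.04°
At arrival: θ₂ = atan2(sin Δλ cos φ₁, −cos φ₂ sin φ₁ + sin φ₂ cos φ₁ cos Δλ) = 262.56°
Δθ = θ₂ − θ₁ = -17.5°

-17.5°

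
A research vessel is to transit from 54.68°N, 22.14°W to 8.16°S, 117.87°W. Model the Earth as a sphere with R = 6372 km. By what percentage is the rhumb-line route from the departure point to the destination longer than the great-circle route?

3.0%

Great circle: σ = 1.7446 rad → d_gc = Rσ = 11116.7 km
Rhumb: Δφ = -1.0968, Δλ = -1.6708, Δψ = -1.2874, q = Δφ/Δψ = 0.8519 → d_rh = R√(Δφ²+q²Δλ²) = 11449.8 km
Excess = (11449.8 − 11116.7) / 11116.7 = 333.1 / 11116.7 = 3.00% ≈ 3.0%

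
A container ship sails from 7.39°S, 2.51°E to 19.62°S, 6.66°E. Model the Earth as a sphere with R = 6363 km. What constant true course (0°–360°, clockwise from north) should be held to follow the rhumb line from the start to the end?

161.8°

Meridional parts: M(φ₁)=-0.1293, M(φ₂)=-0.3493 → ΔM = -0.2200;  Δλ = +0.0724 rad
tan C = Δλ / ΔM = -0.3292 → C = 161.78°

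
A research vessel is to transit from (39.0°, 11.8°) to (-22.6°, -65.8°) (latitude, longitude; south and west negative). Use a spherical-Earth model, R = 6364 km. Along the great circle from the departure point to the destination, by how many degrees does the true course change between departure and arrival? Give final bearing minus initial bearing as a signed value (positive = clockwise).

Initial bearing θ₁ = atan2(sin Δλ cos φ₂, cos φ₁ sin φ₂ − sin φ₁ cos φ₂ cos Δλ) = 244.85°
Final bearing θ₂ = (initial bearing from the destination back to the start) + 180° = 229.64°
Δθ = θ₂ − θ₁ = -15.2°

-15.2°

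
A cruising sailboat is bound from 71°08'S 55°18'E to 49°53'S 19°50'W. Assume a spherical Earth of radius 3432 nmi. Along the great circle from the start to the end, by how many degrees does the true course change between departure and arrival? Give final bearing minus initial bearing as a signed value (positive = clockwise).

+68.5°

At departure: θ₁ = atan2(sin Δλ cos φ₂, cos φ₁ sin φ₂ − sin φ₁ cos φ₂ cos Δλ) = 261.70°
At arrival: θ₂ = atan2(sin Δλ cos φ₁, −cos φ₂ sin φ₁ + sin φ₂ cos φ₁ cos Δλ) = 330.22°
Δθ = θ₂ − θ₁ = +68.5°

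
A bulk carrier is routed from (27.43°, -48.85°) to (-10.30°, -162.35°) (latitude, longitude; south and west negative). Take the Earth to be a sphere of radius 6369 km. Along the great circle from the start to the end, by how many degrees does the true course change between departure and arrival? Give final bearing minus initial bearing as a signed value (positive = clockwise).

Initial bearing θ₁ = atan2(sin Δλ cos φ₂, cos φ₁ sin φ₂ − sin φ₁ cos φ₂ cos Δλ) = 271.40°
Final bearing θ₂ = (initial bearing from the destination back to the start) + 180° = 244.40°
Δθ = θ₂ − θ₁ = -27.0°

-27.0°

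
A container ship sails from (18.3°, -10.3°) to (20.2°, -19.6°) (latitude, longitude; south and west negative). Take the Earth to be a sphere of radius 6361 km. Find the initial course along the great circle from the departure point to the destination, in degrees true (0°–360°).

N = sin Δλ·cos φ₂ = -0.1517;  D = cos φ₁ sin φ₂ − sin φ₁ cos φ₂ cos Δλ = +0.0370
initial course = atan2(N, D) = 283.72°

283.7°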